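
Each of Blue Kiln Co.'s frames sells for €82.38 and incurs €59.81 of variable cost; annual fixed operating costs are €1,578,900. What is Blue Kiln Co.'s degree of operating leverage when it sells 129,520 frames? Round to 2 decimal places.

2.17

At 129,520 units, contribution = 129,520 × €22.57 = €2,923,266.40.
Operating income = contribution − fixed costs = €2,923,266.40 − €1,578,900 = €1,344,366.40.
So DOL = total CM / EBIT = €2,923,266.40 / €1,344,366.40 = 2.1745.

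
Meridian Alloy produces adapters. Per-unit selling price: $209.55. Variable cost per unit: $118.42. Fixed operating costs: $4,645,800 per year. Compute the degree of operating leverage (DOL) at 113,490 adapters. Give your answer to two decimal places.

Contribution at this volume is 113,490 × $91.13 = $10,342,343.70.
Operating income = contribution − fixed costs = $10,342,343.70 − $4,645,800 = $5,696,543.70.
Degree of operating leverage = $10,342,343.70 / $5,696,543.70 = 1.8155.

1.82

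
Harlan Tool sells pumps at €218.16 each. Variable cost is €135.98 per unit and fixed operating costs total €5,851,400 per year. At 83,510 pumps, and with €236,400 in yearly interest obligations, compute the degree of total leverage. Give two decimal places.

Contribution at this volume is 83,510 × €82.18 = €6,862,851.80.
Subtracting fixed costs: EBIT = €6,862,851.80 − €5,851,400 = €1,011,451.80. Interest = €236,400.00, so EBIT − I = €775,051.80.
DCL = contribution ÷ (EBIT − I) = €6,862,851.80 ÷ €775,051.80 = 8.8547.

8.85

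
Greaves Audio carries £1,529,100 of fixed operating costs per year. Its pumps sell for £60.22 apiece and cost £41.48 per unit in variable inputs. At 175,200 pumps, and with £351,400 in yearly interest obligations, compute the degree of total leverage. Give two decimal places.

Total contribution margin = 175,200 × £18.74 = £3,283,248.00.
Subtracting fixed costs: EBIT = £3,283,248.00 − £1,529,100 = £1,754,148.00. Interest = £351,400.00.
DOL = £3,283,248.00 ÷ £1,754,148.00 = 1.8717; DFL = £1,754,148.00 ÷ £1,402,748.00 = 1.2505.
DCL = DOL × DFL = 1.8717 × 1.2505 = 2.3406.

2.34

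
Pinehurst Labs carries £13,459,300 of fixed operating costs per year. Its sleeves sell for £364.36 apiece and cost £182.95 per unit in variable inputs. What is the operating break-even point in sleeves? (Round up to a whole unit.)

74,193 sleeves

Each unit contributes £364.36 − £182.95 = £181.41.
Break-even Q = £13,459,300 / £181.41 = 74,192.71 → 74,193 sleeves.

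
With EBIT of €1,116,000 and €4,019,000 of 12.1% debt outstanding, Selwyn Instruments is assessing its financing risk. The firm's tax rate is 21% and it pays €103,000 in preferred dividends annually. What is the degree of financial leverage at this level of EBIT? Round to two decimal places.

2.24

Annual interest charges come to €486,299.00.
Preferred dividends grossed up pre-tax: €103,000 / (1 − 0.21) = €130,379.75.
DFL = EBIT ÷ [EBIT − I − D_p/(1−t)] = €1,116,000 ÷ [€1,116,000 − €486,299.00 − €130,379.75] = €1,116,000 ÷ €499,321.25 = 2.2350.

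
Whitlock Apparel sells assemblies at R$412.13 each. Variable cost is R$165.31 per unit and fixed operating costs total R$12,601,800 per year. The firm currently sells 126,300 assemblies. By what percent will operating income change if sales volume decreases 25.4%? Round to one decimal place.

At 126,300 units, contribution = 126,300 × R$246.82 = R$31,173,366.00.
EBIT = R$31,173,366.00 − R$12,601,800 = R$18,571,566.00.
So DOL = total CM / EBIT = R$31,173,366.00 / R$18,571,566.00 = 1.6786.
%ΔEBIT = DOL × %ΔSales = 1.6786 × -25.4% = -42.6%.

-42.6%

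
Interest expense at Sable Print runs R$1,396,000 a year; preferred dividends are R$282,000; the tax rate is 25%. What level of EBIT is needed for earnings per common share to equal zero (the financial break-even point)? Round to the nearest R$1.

Grossing the preferred dividend up to pre-tax terms: R$282,000 / (1 − 0.25) = R$376,000.00.
Financial break-even EBIT = interest + D_p ÷ (1 − t) = R$1,396,000 + R$376,000.00 = R$1,772,000.00.

R$1,772,000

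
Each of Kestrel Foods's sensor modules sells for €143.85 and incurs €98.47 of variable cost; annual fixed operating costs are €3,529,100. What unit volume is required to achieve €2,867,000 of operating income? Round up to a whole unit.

Contribution margin per unit = €143.85 − €98.47 = €45.38.
Units = (FC + target) / CM = (€3,529,100 + €2,867,000) / €45.38 = 140,945.35, so 140,946 sensor modules.

140,946 sensor modules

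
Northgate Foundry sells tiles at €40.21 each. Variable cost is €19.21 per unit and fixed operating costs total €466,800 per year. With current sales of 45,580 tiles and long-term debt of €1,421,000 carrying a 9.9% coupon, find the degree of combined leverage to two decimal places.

At 45,580 units, contribution = 45,580 × €21.00 = €957,180.00.
Subtracting fixed costs: EBIT = €957,180.00 − €466,800 = €490,380.00. Interest = €140,679.00.
DOL = €957,180.00 ÷ €490,380.00 = 1.9519; DFL = €490,380.00 ÷ €349,701.00 = 1.4023.
DCL = DOL × DFL = 1.9519 × 1.4023 = 2.7371.

2.74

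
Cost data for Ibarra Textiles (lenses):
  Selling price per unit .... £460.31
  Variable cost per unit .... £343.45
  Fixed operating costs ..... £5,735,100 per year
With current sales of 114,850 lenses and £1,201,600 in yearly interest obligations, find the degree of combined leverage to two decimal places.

2.07

Total contribution margin = 114,850 × £116.86 = £13,421,371.00.
EBIT = £13,421,371.00 − £5,735,100 = £7,686,271.00. Interest = £1,201,600.00, so EBIT − I = £6,484,671.00.
Degree of total leverage = total CM / (EBIT − interest) = £13,421,371.00 / £6,484,671.00 = 2.0697.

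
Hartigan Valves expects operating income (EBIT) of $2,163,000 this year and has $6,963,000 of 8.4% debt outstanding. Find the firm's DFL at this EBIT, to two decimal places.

1.37

Annual interest charges come to $584,892.00.
DFL = EBIT ÷ (EBIT − I) = $2,163,000 ÷ ($2,163,000 − $584,892.00) = $2,163,000 ÷ $1,578,108.00 = 1.3706.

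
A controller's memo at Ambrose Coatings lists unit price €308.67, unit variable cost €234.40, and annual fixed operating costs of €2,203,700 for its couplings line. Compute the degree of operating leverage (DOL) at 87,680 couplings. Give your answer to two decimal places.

1.51

Contribution at this volume is 87,680 × €74.27 = €6,511,993.60.
Operating income = contribution − fixed costs = €6,511,993.60 − €2,203,700 = €4,308,293.60.
Degree of operating leverage = €6,511,993.60 / €4,308,293.60 = 1.5115.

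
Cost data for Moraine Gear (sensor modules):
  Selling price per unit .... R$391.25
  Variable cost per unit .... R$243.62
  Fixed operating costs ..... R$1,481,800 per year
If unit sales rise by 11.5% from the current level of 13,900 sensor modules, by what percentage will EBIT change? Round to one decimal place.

+41.4%

Total contribution margin = 13,900 × R$147.63 = R$2,052,057.00.
Operating income = contribution − fixed costs = R$2,052,057.00 − R$1,481,800 = R$570,257.00.
So DOL = total CM / EBIT = R$2,052,057.00 / R$570,257.00 = 3.5985.
Operating income changes by 3.5985 × +11.5% = +41.4%.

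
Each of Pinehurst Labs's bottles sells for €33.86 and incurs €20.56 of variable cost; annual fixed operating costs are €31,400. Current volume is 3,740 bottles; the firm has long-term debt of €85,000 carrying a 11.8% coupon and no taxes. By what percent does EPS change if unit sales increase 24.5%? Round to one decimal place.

At 3,740 units, contribution = 3,740 × €13.30 = €49,742.00.
EBIT = €49,742.00 − €31,400 = €18,342.00.
Interest = €10,030.00, so EBIT − I = €8,312.00.
DCL = total CM / (EBIT − I) = €49,742.00 / €8,312.00 = 5.9844.
EPS therefore changes by 5.9844 × (+24.5%) = +146.6%.

+146.6%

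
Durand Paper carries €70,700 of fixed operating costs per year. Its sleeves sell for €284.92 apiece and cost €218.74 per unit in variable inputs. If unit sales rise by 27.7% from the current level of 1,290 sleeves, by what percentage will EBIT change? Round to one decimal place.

+161.2%

At 1,290 units, contribution = 1,290 × €66.18 = €85,372.20.
Operating income = contribution − fixed costs = €85,372.20 − €70,700 = €14,672.20.
Degree of operating leverage = €85,372.20 / €14,672.20 = 5.8186.
So EBIT moves 5.8186 × (+27.7%) = +161.2%.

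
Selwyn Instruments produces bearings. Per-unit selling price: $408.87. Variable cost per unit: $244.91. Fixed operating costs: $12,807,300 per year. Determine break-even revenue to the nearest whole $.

$31,937,794

Contribution margin per unit = $408.87 − $244.91 = $163.96, a CM ratio of $163.96 ÷ $408.87 = 0.4010.
Break-even sales = FC ÷ CM ratio = $12,807,300 × $408.87 / $163.96 = $31,937,794.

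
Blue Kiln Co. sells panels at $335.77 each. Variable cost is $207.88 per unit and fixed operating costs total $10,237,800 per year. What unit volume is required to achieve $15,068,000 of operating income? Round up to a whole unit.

Contribution margin per unit = $335.77 − $207.88 = $127.89.
Units = (FC + target) / CM = ($10,237,800 + $15,068,000) / $127.89 = 197,871.61, so 197,872 panels.

197,872 panels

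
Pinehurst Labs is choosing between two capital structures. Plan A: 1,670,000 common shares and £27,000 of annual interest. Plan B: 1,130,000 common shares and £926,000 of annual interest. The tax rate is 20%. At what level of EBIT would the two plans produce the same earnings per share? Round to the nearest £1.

Set EPS_A = EPS_B: (EBIT − £27,000)(1 − 0.20) ÷ 1,670,000 = (EBIT − £926,000)(1 − 0.20) ÷ 1,130,000.
The (1 − t) factor cancels: (EBIT − 27,000) × 1,130,000 = (EBIT − 926,000) × 1,670,000.
Solving, EBIT = (926,000·1,670,000 − 27,000·1,130,000) / (1,670,000 − 1,130,000) = 1,515,910,000,000 / 540,000 = 2,807,240.74.

£2,807,241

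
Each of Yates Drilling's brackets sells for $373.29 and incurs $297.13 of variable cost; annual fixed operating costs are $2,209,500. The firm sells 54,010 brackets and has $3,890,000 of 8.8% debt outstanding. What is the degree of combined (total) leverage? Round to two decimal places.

2.63

At 54,010 units, contribution = 54,010 × $76.16 = $4,113,401.60.
Operating income = contribution − fixed costs = $4,113,401.60 − $2,209,500 = $1,903,901.60. Interest = $342,320.00, so EBIT − I = $1,561,581.60.
Degree of total leverage = total CM / (EBIT − interest) = $4,113,401.60 / $1,561,581.60 = 2.6341.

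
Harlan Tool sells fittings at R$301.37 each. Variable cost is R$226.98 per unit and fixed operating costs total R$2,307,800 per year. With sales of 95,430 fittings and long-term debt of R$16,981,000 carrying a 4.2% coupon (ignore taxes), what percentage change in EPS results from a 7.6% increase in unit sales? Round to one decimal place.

+13.2%

At 95,430 units, contribution = 95,430 × R$74.39 = R$7,099,037.70.
Operating income = contribution − fixed costs = R$7,099,037.70 − R$2,307,800 = R$4,791,237.70.
Interest = R$713,202.00, so EBIT − I = R$4,078,035.70.
Degree of combined leverage = contribution ÷ (EBIT − I) = R$7,099,037.70 ÷ R$4,078,035.70 = 1.7408.
EPS therefore changes by 1.7408 × (+7.6%) = +13.2%.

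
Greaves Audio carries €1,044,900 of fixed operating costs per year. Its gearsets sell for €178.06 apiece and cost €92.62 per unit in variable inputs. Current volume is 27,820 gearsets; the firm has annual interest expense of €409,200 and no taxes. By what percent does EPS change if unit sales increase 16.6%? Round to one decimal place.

Total contribution margin = 27,820 × €85.44 = €2,376,940.80.
Subtracting fixed costs: EBIT = €2,376,940.80 − €1,044,900 = €1,332,040.80.
Interest = €409,200.00, so EBIT − I = €922,840.80.
Degree of combined leverage = contribution ÷ (EBIT − I) = €2,376,940.80 ÷ €922,840.80 = 2.5757.
%ΔEPS = DCL × %ΔSales = 2.5757 × +16.6% = +42.8%.

+42.8%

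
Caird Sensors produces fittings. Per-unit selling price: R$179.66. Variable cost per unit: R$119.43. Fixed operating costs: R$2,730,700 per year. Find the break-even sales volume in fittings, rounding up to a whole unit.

45,338 fittings

Contribution margin per unit = R$179.66 − R$119.43 = R$60.23.
Break-even volume = fixed costs ÷ CM per unit = R$2,730,700 ÷ R$60.23 = 45,337.87, so 45,338 fittings.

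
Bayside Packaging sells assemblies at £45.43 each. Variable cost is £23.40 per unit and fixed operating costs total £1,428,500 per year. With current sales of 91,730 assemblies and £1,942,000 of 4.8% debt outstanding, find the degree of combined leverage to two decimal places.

4.05

Total contribution margin = 91,730 × £22.03 = £2,020,811.90.
Operating income = contribution − fixed costs = £2,020,811.90 − £1,428,500 = £592,311.90. Interest = £93,216.00.
DOL = £2,020,811.90 ÷ £592,311.90 = 3.4117; DFL = £592,311.90 ÷ £499,095.90 = 1.1868.
Combined leverage = 3.4117 × 1.1868 = 4.0490.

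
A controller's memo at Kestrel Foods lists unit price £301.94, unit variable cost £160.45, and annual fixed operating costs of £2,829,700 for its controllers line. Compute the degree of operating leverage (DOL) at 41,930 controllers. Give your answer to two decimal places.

1.91

At 41,930 units, contribution = 41,930 × £141.49 = £5,932,675.70.
Operating income = contribution − fixed costs = £5,932,675.70 − £2,829,700 = £3,102,975.70.
DOL = contribution ÷ EBIT = £5,932,675.70 ÷ £3,102,975.70 = 1.9119.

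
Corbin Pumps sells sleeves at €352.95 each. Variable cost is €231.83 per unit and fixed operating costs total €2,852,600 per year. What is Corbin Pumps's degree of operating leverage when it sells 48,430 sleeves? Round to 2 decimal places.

Total contribution margin = 48,430 × €121.12 = €5,865,841.60.
Operating income = contribution − fixed costs = €5,865,841.60 − €2,852,600 = €3,013,241.60.
DOL = contribution ÷ EBIT = €5,865,841.60 ÷ €3,013,241.60 = 1.9467.

1.95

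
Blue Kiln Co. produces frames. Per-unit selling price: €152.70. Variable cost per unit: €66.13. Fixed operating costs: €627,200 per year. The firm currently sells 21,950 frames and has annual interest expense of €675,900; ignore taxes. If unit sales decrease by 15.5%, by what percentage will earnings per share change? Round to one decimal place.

-49.3%

At 21,950 units, contribution = 21,950 × €86.57 = €1,900,211.50.
Operating income = contribution − fixed costs = €1,900,211.50 − €627,200 = €1,273,011.50.
Interest = €675,900.00, so EBIT − I = €597,111.50.
DCL = total CM / (EBIT − I) = €1,900,211.50 / €597,111.50 = 3.1823.
%ΔEPS = DCL × %ΔSales = 3.1823 × -15.5% = -49.3%.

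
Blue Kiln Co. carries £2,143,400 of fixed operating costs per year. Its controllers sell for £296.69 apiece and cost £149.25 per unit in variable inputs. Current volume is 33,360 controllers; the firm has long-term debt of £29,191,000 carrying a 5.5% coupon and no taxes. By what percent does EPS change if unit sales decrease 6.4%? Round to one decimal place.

Contribution at this volume is 33,360 × £147.44 = £4,918,598.40.
Operating income = contribution − fixed costs = £4,918,598.40 − £2,143,400 = £2,775,198.40.
Interest = £1,605,505.00, so EBIT − I = £1,169,693.40.
Degree of combined leverage = contribution ÷ (EBIT − I) = £4,918,598.40 ÷ £1,169,693.40 = 4.2050.
EPS therefore changes by 4.2050 × (-6.4%) = -26.9%.

-26.9%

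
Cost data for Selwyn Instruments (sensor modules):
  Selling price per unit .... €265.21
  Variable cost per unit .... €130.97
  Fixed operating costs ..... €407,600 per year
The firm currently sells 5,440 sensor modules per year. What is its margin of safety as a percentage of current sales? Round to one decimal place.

44.2%

Unit CM = price − variable cost = €265.21 − €130.97 = €134.24. Break-even units = €407,600 ÷ €134.24 = 3,036.35; break-even revenue = 3,036.35 × €265.21 = €805,271.13.
Actual sales revenue = 5,440 × €265.21 = €1,442,742.40.
Margin of safety = (€1,442,742.40 − €805,271.13) ÷ €1,442,742.40 = 44.2%.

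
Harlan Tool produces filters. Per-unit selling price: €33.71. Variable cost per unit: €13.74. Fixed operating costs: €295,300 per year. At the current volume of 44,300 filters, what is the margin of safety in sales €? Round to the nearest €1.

€994,877

Contribution margin per unit = €33.71 − €13.74 = €19.97. Break-even units = €295,300 ÷ €19.97 = 14,787.18; break-even revenue = 14,787.18 × €33.71 = €498,475.86.
Current sales = 44,300 × €33.71 = €1,493,353.00.
Margin of safety = €1,493,353.00 − €498,475.86 = €994,877.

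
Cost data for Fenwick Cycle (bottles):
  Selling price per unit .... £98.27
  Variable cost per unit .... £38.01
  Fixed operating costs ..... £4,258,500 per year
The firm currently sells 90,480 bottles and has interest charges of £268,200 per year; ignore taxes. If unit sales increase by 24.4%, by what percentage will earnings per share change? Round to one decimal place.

+143.7%

Contribution at this volume is 90,480 × £60.26 = £5,452,324.80.
EBIT = £5,452,324.80 − £4,258,500 = £1,193,824.80.
After interest of £268,200.00, pre-tax earnings = £925,624.80.
Degree of combined leverage = contribution ÷ (EBIT − I) = £5,452,324.80 ÷ £925,624.80 = 5.8904.
%ΔEPS = DCL × %ΔSales = 5.8904 × +24.4% = +143.7%.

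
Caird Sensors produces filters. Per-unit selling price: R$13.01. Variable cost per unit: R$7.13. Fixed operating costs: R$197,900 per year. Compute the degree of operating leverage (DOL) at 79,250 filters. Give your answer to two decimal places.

1.74

At 79,250 units, contribution = 79,250 × R$5.88 = R$465,990.00.
EBIT = R$465,990.00 − R$197,900 = R$268,090.00.
So DOL = total CM / EBIT = R$465,990.00 / R$268,090.00 = 1.7382.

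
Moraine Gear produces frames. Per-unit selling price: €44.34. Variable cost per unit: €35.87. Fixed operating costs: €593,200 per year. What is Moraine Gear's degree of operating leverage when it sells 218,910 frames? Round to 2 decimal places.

1.47

Contribution at this volume is 218,910 × €8.47 = €1,854,167.70.
Subtracting fixed costs: EBIT = €1,854,167.70 − €593,200 = €1,260,967.70.
So DOL = total CM / EBIT = €1,854,167.70 / €1,260,967.70 = 1.4704.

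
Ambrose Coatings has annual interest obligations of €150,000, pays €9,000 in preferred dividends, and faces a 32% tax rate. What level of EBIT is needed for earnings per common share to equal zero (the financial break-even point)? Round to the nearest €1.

€163,235

Preferred dividends are paid after tax, so their pre-tax equivalent is €9,000 ÷ (1 − 0.32) = €13,235.29.
Financial break-even EBIT = interest + D_p ÷ (1 − t) = €150,000 + €13,235.29 = €163,235.29.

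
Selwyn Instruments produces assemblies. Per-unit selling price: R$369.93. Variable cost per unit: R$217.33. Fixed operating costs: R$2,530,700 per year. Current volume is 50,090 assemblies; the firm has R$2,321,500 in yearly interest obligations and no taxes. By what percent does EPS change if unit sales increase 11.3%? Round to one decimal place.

+30.9%

Contribution at this volume is 50,090 × R$152.60 = R$7,643,734.00.
EBIT = R$7,643,734.00 − R$2,530,700 = R$5,113,034.00.
After interest of R$2,321,500.00, pre-tax earnings = R$2,791,534.00.
DCL = total CM / (EBIT − I) = R$7,643,734.00 / R$2,791,534.00 = 2.7382.
EPS therefore changes by 2.7382 × (+11.3%) = +30.9%.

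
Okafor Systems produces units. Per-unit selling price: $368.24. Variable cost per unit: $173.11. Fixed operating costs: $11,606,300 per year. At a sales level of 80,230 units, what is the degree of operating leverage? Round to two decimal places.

At 80,230 units, contribution = 80,230 × $195.13 = $15,655,279.90.
Subtracting fixed costs: EBIT = $15,655,279.90 − $11,606,300 = $4,048,979.90.
So DOL = total CM / EBIT = $15,655,279.90 / $4,048,979.90 = 3.8665.

3.87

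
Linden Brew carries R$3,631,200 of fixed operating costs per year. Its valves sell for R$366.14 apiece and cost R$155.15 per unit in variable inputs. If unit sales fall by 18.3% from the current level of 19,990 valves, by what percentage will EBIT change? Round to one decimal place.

-131.6%

Contribution at this volume is 19,990 × R$210.99 = R$4,217,690.10.
Subtracting fixed costs: EBIT = R$4,217,690.10 − R$3,631,200 = R$586,490.10.
DOL = contribution ÷ EBIT = R$4,217,690.10 ÷ R$586,490.10 = 7.1914.
%ΔEBIT = DOL × %ΔSales = 7.1914 × -18.3% = -131.6%.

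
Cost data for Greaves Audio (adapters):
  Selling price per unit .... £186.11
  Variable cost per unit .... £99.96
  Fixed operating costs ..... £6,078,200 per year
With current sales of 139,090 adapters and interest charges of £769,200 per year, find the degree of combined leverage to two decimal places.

2.33

Total contribution margin = 139,090 × £86.15 = £11,982,603.50.
EBIT = £11,982,603.50 − £6,078,200 = £5,904,403.50. Interest = £769,200.00.
DOL = £11,982,603.50 ÷ £5,904,403.50 = 2.0294; DFL = £5,904,403.50 ÷ £5,135,203.50 = 1.1498.
Combined leverage = 2.0294 × 1.1498 = 2.3334.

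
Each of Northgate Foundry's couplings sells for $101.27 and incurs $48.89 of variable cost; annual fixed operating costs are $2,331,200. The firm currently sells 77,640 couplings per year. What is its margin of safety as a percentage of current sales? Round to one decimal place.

42.7%

Contribution margin per unit = $101.27 − $48.89 = $52.38. Break-even units = $2,331,200 ÷ $52.38 = 44,505.54; break-even revenue = 44,505.54 × $101.27 = $4,507,075.68.
Actual sales revenue = 77,640 × $101.27 = $7,862,602.80.
Margin of safety = ($7,862,602.80 − $4,507,075.68) ÷ $7,862,602.80 = 42.7%.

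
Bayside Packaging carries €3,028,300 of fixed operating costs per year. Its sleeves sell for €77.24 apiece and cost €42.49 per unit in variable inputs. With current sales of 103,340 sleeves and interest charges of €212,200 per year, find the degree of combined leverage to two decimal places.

10.24

At 103,340 units, contribution = 103,340 × €34.75 = €3,591,065.00.
Subtracting fixed costs: EBIT = €3,591,065.00 − €3,028,300 = €562,765.00. Interest = €212,200.00, so EBIT − I = €350,565.00.
Degree of total leverage = total CM / (EBIT − interest) = €3,591,065.00 / €350,565.00 = 10.2436.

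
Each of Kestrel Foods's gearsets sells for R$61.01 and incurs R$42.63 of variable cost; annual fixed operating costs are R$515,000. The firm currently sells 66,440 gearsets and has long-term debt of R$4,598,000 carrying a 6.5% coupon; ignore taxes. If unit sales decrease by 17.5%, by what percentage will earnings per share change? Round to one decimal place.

Total contribution margin = 66,440 × R$18.38 = R$1,221,167.20.
EBIT = R$1,221,167.20 − R$515,000 = R$706,167.20.
Interest = R$298,870.00, so EBIT − I = R$407,297.20.
DCL = total CM / (EBIT − I) = R$1,221,167.20 / R$407,297.20 = 2.9982.
EPS therefore changes by 2.9982 × (-17.5%) = -52.5%.

-52.5%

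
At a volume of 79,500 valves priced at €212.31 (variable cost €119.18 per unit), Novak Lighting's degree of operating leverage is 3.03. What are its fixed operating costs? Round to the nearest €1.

At 79,500 units, contribution = 79,500 × €93.13 = €7,403,835.00.
DOL = contribution / EBIT, so EBIT = €7,403,835.00 / 3.03 = €2,443,509.90.
Fixed costs = CM − EBIT = €7,403,835.00 − €2,443,509.90 = €4,960,325.

€4,960,325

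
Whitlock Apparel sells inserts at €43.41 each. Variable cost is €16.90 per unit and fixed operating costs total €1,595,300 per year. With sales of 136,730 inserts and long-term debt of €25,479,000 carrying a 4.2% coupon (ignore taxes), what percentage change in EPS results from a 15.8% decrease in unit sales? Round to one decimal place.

Total contribution margin = 136,730 × €26.51 = €3,624,712.30.
EBIT = €3,624,712.30 − €1,595,300 = €2,029,412.30.
Interest = €1,070,118.00, so EBIT − I = €959,294.30.
Degree of combined leverage = contribution ÷ (EBIT − I) = €3,624,712.30 ÷ €959,294.30 = 3.7785.
EPS therefore changes by 3.7785 × (-15.8%) = -59.7%.

-59.7%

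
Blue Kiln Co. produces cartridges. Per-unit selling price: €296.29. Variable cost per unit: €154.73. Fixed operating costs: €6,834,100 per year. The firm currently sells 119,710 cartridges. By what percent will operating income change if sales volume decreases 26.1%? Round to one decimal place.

Total contribution margin = 119,710 × €141.56 = €16,946,147.60.
EBIT = €16,946,147.60 − €6,834,100 = €10,112,047.60.
DOL = contribution ÷ EBIT = €16,946,147.60 ÷ €10,112,047.60 = 1.6758.
Operating income changes by 1.6758 × -26.1% = -43.7%.

-43.7%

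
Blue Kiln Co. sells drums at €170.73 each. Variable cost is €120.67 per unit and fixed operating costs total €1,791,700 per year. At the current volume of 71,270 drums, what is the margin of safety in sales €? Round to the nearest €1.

Contribution margin per unit = €170.73 − €120.67 = €50.06. Break-even units = €1,791,700 ÷ €50.06 = 35,791.05; break-even revenue = 35,791.05 × €170.73 = €6,110,606.09.
Actual sales revenue = 71,270 × €170.73 = €12,167,927.10.
Margin of safety = €12,167,927.10 − €6,110,606.09 = €6,057,321.

€6,057,321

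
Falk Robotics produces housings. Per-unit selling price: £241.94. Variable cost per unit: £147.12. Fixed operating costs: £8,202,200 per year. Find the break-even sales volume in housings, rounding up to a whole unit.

Unit CM = price − variable cost = £241.94 − £147.12 = £94.82.
Break-even Q = £8,202,200 / £94.82 = 86,502.85 → 86,503 housings.

86,503 housings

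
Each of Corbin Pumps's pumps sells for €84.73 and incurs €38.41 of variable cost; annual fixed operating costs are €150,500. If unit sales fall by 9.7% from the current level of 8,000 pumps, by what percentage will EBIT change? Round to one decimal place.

Contribution at this volume is 8,000 × €46.32 = €370,560.00.
Operating income = contribution − fixed costs = €370,560.00 − €150,500 = €220,060.00.
DOL = contribution ÷ EBIT = €370,560.00 ÷ €220,060.00 = 1.6839.
Operating income changes by 1.6839 × -9.7% = -16.3%.

-16.3%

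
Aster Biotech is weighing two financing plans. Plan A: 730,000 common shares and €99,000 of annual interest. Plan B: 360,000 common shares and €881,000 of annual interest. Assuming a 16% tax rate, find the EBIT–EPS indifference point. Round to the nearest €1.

€1,641,865

Set EPS_A = EPS_B: (EBIT − €99,000)(1 − 0.16) ÷ 730,000 = (EBIT − €881,000)(1 − 0.16) ÷ 360,000.
The (1 − t) factor cancels: (EBIT − 99,000) × 360,000 = (EBIT − 881,000) × 730,000.
Solving, EBIT = (881,000·730,000 − 99,000·360,000) / (730,000 − 360,000) = 607,490,000,000 / 370,000 = 1,641,864.86.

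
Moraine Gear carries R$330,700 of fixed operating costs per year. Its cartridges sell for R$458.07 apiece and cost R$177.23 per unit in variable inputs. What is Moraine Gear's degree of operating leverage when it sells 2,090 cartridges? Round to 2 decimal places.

2.29

At 2,090 units, contribution = 2,090 × R$280.84 = R$586,955.60.
Operating income = contribution − fixed costs = R$586,955.60 − R$330,700 = R$256,255.60.
DOL = contribution ÷ EBIT = R$586,955.60 ÷ R$256,255.60 = 2.2905.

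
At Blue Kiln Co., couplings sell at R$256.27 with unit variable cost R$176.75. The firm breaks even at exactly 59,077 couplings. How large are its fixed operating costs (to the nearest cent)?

Contribution margin per unit = R$256.27 − R$176.75 = R$79.52.
Since BE = FC / CM, FC = 59,077 × R$79.52 = R$4,697,803.04.

R$4,697,803.04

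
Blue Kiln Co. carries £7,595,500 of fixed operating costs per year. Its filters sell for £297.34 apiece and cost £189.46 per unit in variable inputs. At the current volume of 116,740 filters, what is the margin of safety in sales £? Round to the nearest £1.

£13,776,674

Contribution margin per unit = £297.34 − £189.46 = £107.88. Break-even units = £7,595,500 ÷ £107.88 = 70,406.93; break-even revenue = 70,406.93 × £297.34 = £20,934,797.65.
Current sales = 116,740 × £297.34 = £34,711,471.60.
Margin of safety = £34,711,471.60 − £20,934,797.65 = £13,776,674.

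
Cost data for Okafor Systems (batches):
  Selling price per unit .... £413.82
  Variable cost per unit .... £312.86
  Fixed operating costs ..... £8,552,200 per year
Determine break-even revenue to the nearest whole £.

Contribution margin per unit = £413.82 − £312.86 = £100.96, a CM ratio of £100.96 ÷ £413.82 = 0.2440.
Break-even sales = FC ÷ CM ratio = £8,552,200 × £413.82 / £100.96 = £35,054,194.

£35,054,194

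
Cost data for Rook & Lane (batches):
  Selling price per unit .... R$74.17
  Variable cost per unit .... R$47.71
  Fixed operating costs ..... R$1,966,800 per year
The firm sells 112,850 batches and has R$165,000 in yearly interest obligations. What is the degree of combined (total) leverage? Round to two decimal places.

3.50

Total contribution margin = 112,850 × R$26.46 = R$2,986,011.00.
EBIT = R$2,986,011.00 − R$1,966,800 = R$1,019,211.00. Interest = R$165,000.00.
DOL = R$2,986,011.00 ÷ R$1,019,211.00 = 2.9297; DFL = R$1,019,211.00 ÷ R$854,211.00 = 1.1932.
DCL = DOL × DFL = 2.9297 × 1.1932 = 3.4957.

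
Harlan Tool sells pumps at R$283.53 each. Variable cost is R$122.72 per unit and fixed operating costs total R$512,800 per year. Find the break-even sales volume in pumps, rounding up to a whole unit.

3,189 pumps

Contribution margin per unit = R$283.53 − R$122.72 = R$160.81.
Units to break even: R$512,800 ÷ R$160.81 = 3,188.86, rounded up to 3,189.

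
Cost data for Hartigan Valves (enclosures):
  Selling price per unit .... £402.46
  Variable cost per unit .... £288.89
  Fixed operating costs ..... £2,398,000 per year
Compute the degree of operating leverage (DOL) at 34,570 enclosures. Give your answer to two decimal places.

Total contribution margin = 34,570 × £113.57 = £3,926,114.90.
EBIT = £3,926,114.90 − £2,398,000 = £1,528,114.90.
So DOL = total CM / EBIT = £3,926,114.90 / £1,528,114.90 = 2.5693.

2.57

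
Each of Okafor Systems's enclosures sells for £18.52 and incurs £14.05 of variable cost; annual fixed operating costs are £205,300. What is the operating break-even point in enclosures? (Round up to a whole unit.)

Contribution margin per unit = £18.52 − £14.05 = £4.47.
Break-even volume = fixed costs ÷ CM per unit = £205,300 ÷ £4.47 = 45,928.41, so 45,929 enclosures.

45,929 enclosures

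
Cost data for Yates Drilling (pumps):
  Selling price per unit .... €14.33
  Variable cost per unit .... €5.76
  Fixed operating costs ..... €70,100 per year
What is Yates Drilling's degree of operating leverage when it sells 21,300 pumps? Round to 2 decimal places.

Total contribution margin = 21,300 × €8.57 = €182,541.00.
EBIT = €182,541.00 − €70,100 = €112,441.00.
So DOL = total CM / EBIT = €182,541.00 / €112,441.00 = 1.6234.

1.62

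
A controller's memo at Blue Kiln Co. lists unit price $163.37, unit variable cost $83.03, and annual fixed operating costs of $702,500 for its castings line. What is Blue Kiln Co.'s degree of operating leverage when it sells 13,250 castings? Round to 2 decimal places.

2.94

Total contribution margin = 13,250 × $80.34 = $1,064,505.00.
EBIT = $1,064,505.00 − $702,500 = $362,005.00.
So DOL = total CM / EBIT = $1,064,505.00 / $362,005.00 = 2.9406.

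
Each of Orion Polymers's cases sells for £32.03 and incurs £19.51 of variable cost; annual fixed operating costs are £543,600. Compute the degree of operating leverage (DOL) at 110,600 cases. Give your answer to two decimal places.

1.65

Contribution at this volume is 110,600 × £12.52 = £1,384,712.00.
EBIT = £1,384,712.00 − £543,600 = £841,112.00.
Degree of operating leverage = £1,384,712.00 / £841,112.00 = 1.6463.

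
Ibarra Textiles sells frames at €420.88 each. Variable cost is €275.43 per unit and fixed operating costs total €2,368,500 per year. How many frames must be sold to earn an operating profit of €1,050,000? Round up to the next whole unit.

23,503 frames

Contribution margin per unit = €420.88 − €275.43 = €145.45.
Need Q such that Q × €145.45 − €2,368,500 = €1,050,000, i.e. Q = €3,418,500 / €145.45 = 23,502.92 → 23,503.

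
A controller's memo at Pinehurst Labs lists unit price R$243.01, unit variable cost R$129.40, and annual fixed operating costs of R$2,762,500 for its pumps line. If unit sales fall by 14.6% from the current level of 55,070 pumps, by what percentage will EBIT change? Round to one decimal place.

Total contribution margin = 55,070 × R$113.61 = R$6,256,502.70.
Subtracting fixed costs: EBIT = R$6,256,502.70 − R$2,762,500 = R$3,494,002.70.
So DOL = total CM / EBIT = R$6,256,502.70 / R$3,494,002.70 = 1.7906.
So EBIT moves 1.7906 × (-14.6%) = -26.1%.

-26.1%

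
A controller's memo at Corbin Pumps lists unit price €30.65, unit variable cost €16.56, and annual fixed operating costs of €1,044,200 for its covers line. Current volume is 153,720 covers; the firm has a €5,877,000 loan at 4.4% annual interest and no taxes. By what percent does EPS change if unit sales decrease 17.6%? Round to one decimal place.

-44.2%

Total contribution margin = 153,720 × €14.09 = €2,165,914.80.
Subtracting fixed costs: EBIT = €2,165,914.80 − €1,044,200 = €1,121,714.80.
After interest of €258,588.00, pre-tax earnings = €863,126.80.
DCL = total CM / (EBIT − I) = €2,165,914.80 / €863,126.80 = 2.5094.
EPS therefore changes by 2.5094 × (-17.6%) = -44.2%.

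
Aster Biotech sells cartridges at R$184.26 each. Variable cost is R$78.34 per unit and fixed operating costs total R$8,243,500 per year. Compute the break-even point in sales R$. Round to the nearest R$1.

R$14,340,515

CM per unit = R$184.26 − R$78.34 = R$105.92; CM ratio = R$105.92 / R$184.26 = 0.5748.
Break-even revenue = fixed costs × price ÷ CM = R$8,243,500 × R$184.26 ÷ R$105.92 = R$14,340,515.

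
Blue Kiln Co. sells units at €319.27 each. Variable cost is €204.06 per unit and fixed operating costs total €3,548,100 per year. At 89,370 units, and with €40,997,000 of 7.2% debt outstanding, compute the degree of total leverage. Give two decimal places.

Contribution at this volume is 89,370 × €115.21 = €10,296,317.70.
Operating income = contribution − fixed costs = €10,296,317.70 − €3,548,100 = €6,748,217.70. Interest = €2,951,784.00.
DOL = €10,296,317.70 ÷ €6,748,217.70 = 1.5258; DFL = €6,748,217.70 ÷ €3,796,433.70 = 1.7775.
DCL = DOL × DFL = 1.5258 × 1.7775 = 2.7121.

2.71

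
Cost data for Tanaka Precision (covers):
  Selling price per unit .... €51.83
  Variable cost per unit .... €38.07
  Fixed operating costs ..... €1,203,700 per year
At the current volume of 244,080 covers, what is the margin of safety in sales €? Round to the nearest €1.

€8,116,671

Contribution margin per unit = €51.83 − €38.07 = €13.76. Break-even units = €1,203,700 ÷ €13.76 = 87,478.20; break-even revenue = 87,478.20 × €51.83 = €4,533,994.99.
Current sales = 244,080 × €51.83 = €12,650,666.40.
Margin of safety = €12,650,666.40 − €4,533,994.99 = €8,116,671.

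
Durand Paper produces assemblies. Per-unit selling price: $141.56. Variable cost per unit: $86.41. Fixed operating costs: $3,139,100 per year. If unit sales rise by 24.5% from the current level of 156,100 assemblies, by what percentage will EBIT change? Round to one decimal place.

Contribution at this volume is 156,100 × $55.15 = $8,608,915.00.
EBIT = $8,608,915.00 − $3,139,100 = $5,469,815.00.
Degree of operating leverage = $8,608,915.00 / $5,469,815.00 = 1.5739.
%ΔEBIT = DOL × %ΔSales = 1.5739 × +24.5% = +38.6%.

+38.6%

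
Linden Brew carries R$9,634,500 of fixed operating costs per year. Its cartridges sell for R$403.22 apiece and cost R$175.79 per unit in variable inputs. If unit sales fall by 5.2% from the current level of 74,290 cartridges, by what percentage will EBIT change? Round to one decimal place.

At 74,290 units, contribution = 74,290 × R$227.43 = R$16,895,774.70.
Operating income = contribution − fixed costs = R$16,895,774.70 − R$9,634,500 = R$7,261,274.70.
DOL = contribution ÷ EBIT = R$16,895,774.70 ÷ R$7,261,274.70 = 2.3268.
So EBIT moves 2.3268 × (-5.2%) = -12.1%.

-12.1%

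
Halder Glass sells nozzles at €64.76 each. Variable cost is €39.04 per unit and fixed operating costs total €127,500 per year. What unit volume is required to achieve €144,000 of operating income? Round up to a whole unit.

10,556 nozzles

Each unit contributes €64.76 − €39.04 = €25.72.
Need Q such that Q × €25.72 − €127,500 = €144,000, i.e. Q = €271,500 / €25.72 = 10,555.99 → 10,556.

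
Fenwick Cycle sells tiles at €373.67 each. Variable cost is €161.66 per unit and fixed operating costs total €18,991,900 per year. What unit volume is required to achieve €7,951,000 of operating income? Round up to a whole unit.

127,084 tiles

Contribution margin per unit = €373.67 − €161.66 = €212.01.
Need Q such that Q × €212.01 − €18,991,900 = €7,951,000, i.e. Q = €26,942,900 / €212.01 = 127,083.16 → 127,084.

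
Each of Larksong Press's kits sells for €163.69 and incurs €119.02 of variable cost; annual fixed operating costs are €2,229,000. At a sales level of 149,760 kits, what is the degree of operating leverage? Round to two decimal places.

Total contribution margin = 149,760 × €44.67 = €6,689,779.20.
Subtracting fixed costs: EBIT = €6,689,779.20 − €2,229,000 = €4,460,779.20.
So DOL = total CM / EBIT = €6,689,779.20 / €4,460,779.20 = 1.4997.

1.50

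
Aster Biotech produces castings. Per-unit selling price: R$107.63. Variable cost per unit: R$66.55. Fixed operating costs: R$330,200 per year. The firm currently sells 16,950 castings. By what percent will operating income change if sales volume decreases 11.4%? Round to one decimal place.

-21.7%

Contribution at this volume is 16,950 × R$41.08 = R$696,306.00.
EBIT = R$696,306.00 − R$330,200 = R$366,106.00.
Degree of operating leverage = R$696,306.00 / R$366,106.00 = 1.9019.
Operating income changes by 1.9019 × -11.4% = -21.7%.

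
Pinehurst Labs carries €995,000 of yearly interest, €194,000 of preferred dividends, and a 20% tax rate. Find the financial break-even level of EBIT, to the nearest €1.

Preferred dividends are paid after tax, so their pre-tax equivalent is €194,000 ÷ (1 − 0.20) = €242,500.00.
Financial break-even EBIT = interest + D_p ÷ (1 − t) = €995,000 + €242,500.00 = €1,237,500.00.

€1,237,500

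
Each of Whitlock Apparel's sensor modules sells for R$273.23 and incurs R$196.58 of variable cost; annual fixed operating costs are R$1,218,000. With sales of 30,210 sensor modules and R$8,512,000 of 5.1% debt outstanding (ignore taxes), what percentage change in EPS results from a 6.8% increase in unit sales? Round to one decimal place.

Total contribution margin = 30,210 × R$76.65 = R$2,315,596.50.
Subtracting fixed costs: EBIT = R$2,315,596.50 − R$1,218,000 = R$1,097,596.50.
Interest = R$434,112.00, so EBIT − I = R$663,484.50.
DCL = total CM / (EBIT − I) = R$2,315,596.50 / R$663,484.50 = 3.4901.
EPS therefore changes by 3.4901 × (+6.8%) = +23.7%.

+23.7%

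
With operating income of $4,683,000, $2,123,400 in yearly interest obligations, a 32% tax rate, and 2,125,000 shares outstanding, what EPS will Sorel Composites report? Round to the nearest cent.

$0.82

Pre-tax income = $4,683,000 − $2,123,400.00 = $2,559,600.00.
Net income = $2,559,600.00 × (1 − 0.32) = $1,740,528.00.
Per share: $1,740,528.00 / 2,125,000 shares = $0.82.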